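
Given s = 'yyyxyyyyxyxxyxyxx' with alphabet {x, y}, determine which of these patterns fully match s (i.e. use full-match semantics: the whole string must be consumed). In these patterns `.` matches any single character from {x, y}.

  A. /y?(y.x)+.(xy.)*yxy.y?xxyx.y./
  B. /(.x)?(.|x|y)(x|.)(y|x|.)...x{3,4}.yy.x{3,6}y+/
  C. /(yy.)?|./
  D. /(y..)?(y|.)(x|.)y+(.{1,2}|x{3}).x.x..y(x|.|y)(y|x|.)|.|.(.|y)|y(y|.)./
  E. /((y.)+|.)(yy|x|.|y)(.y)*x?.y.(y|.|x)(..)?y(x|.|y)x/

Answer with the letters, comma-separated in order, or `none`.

A → no match
B → no match — must end with 'y'
C → no match
D → no match
E → match

E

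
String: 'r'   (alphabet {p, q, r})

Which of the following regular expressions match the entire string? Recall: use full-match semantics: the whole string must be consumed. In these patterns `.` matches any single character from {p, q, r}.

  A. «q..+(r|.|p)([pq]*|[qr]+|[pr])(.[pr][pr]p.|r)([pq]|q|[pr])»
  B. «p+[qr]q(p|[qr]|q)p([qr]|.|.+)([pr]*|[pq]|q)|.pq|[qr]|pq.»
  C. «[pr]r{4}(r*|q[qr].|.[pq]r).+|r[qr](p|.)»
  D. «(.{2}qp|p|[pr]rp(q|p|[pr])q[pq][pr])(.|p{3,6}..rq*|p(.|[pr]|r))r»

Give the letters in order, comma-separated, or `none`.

A → no match — must start with 'q'
B → match
C → no match
D → no match

B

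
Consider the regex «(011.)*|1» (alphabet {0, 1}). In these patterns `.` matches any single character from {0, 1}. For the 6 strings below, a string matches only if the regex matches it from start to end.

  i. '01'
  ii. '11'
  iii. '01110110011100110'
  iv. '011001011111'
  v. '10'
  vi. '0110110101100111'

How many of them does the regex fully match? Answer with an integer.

i → no match
ii → no match
iii → no match
iv → no match
v → no match
vi → no match
Total matched: 0

0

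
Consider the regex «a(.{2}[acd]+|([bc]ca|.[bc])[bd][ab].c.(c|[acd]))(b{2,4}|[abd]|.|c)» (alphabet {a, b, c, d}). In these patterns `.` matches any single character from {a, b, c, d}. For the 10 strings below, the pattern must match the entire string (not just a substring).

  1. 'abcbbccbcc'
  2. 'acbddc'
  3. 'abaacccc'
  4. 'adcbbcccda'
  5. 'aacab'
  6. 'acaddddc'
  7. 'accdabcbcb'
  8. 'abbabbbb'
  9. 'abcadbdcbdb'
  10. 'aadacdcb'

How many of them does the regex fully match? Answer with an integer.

1 → match
2 → match
3 → match
4 → match
5 → match
6 → match
7 → match
8 → match
9 → match
10 → match
Total matched: 10

10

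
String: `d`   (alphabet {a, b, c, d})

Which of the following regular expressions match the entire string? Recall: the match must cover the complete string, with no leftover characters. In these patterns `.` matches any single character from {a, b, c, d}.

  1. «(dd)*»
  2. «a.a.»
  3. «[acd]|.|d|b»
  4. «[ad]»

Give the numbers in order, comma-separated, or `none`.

3, 4

1 → no match
2 → no match — must start with `a`
3 → match
4 → match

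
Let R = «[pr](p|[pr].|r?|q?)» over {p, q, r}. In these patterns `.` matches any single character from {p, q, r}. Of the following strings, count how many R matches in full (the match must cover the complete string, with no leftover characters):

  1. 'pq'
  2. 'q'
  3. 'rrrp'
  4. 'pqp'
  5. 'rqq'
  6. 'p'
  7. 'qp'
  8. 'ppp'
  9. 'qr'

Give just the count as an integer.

3

1 → match
2 → no match
3 → no match
4 → no match
5 → no match
6 → match
7 → no match
8 → match
9 → no match
Total matched: 3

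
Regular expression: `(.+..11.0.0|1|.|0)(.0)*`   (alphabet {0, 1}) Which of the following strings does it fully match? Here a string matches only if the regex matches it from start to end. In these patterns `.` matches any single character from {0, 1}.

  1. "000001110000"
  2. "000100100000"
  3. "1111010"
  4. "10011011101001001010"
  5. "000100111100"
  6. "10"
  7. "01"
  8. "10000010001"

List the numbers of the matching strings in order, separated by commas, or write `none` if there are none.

1 → match
2 → no match
3 → no match
4 → no match
5 → no match
6 → no match
7 → no match
8 → no match

1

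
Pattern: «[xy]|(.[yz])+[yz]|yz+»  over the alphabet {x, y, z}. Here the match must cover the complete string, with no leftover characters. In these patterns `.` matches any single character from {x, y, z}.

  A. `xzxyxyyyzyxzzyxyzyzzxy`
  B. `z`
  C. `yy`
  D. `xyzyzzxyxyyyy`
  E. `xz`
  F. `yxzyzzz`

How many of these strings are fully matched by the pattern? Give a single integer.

A → no match
B → no match
C → no match
D → match
E → no match
F → no match
Total matched: 1

1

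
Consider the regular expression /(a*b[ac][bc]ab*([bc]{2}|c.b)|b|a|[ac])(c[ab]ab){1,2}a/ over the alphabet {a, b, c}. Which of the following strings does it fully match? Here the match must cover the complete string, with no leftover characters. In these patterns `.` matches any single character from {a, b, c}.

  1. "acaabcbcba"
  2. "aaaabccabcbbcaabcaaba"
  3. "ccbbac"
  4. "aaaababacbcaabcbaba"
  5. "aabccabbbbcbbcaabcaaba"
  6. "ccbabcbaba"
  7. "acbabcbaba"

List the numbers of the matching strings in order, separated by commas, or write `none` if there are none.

1. "acaabcbcba" → no match — must end with "aba"
2 → match
3. "ccbbac" → no match — must end with "aba"
4 → match
5 → match
6. "ccbabcbaba" → match
7. "acbabcbaba" → match

2, 4, 5, 6, 7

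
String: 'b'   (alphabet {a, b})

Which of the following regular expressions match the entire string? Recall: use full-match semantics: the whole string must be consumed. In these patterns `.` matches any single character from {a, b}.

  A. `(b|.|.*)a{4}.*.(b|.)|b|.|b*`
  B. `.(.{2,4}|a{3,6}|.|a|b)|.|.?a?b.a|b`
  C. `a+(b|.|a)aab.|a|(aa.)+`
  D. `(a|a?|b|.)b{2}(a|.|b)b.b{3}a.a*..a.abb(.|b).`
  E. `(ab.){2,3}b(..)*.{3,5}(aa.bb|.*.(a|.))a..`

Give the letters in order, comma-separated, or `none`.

A, B

A → match
B → match
C → no match
D → no match
E → no match — must start with 'ab'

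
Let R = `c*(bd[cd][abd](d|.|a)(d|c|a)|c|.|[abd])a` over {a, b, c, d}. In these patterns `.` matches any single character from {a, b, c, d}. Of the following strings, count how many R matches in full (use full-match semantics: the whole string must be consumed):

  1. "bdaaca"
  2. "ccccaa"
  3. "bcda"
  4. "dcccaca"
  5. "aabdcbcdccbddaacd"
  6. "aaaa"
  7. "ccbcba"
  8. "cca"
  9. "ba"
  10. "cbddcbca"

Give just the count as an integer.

1 → no match
2 → match
3 → no match
4 → no match
5 → no match — must end with "a"
6 → no match
7 → no match
8 → match
9 → match
10 → no match
Total matched: 3

3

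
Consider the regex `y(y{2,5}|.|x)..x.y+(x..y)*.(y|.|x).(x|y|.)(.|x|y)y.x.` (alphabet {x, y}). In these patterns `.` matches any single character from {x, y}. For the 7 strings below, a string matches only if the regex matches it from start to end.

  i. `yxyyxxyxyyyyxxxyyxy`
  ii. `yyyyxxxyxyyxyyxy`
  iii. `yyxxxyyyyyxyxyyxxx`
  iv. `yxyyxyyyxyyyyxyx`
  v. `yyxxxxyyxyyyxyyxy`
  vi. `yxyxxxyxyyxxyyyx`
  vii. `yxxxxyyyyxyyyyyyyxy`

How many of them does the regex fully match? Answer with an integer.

i → no match
ii → no match
iii → match
iv → no match
v → match
vi → no match
vii → no match
Total matched: 2

2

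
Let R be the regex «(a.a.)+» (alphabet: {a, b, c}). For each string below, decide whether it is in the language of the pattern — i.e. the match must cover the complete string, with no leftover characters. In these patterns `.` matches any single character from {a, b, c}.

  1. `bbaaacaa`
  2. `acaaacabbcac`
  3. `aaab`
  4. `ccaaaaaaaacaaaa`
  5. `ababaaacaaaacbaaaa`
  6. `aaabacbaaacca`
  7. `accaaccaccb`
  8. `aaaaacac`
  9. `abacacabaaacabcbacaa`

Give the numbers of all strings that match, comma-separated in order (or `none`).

1. `bbaaacaa` → no match — must start with `a`
2. `acaaacabbcac` → no match
3. `aaab` → match
4 → no match — must start with `a`
5 → no match
6 → no match
7. `accaaccaccb` → no match
8. `aaaaacac` → match
9 → no match

3, 8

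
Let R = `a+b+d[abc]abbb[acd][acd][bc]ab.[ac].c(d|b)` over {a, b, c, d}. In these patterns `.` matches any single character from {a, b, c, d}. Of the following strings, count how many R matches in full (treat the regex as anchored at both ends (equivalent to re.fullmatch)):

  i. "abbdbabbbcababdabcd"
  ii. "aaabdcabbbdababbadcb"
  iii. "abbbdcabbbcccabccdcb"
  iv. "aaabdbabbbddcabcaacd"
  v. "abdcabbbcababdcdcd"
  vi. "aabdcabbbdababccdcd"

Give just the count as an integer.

6

i → match
ii → match
iii → match
iv → match
v → match
vi → match
Total matched: 6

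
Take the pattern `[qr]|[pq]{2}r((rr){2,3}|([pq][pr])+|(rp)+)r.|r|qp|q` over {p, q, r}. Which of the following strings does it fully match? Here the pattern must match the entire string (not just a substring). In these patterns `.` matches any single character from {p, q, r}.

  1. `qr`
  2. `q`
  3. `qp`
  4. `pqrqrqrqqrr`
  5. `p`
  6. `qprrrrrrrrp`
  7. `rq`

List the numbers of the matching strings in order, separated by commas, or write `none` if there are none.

2, 3, 6

1 → no match
2 → match
3 → match
4 → no match
5 → no match
6 → match
7 → no match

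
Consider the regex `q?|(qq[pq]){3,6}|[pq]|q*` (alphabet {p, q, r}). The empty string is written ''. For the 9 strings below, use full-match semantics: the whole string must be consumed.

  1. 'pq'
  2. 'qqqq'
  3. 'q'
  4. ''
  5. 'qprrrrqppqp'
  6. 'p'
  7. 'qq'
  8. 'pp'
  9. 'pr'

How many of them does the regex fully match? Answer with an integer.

5

1 → no match
2 → match
3 → match
4 → match
5 → no match
6 → match
7 → match
8 → no match
9 → no match
Total matched: 5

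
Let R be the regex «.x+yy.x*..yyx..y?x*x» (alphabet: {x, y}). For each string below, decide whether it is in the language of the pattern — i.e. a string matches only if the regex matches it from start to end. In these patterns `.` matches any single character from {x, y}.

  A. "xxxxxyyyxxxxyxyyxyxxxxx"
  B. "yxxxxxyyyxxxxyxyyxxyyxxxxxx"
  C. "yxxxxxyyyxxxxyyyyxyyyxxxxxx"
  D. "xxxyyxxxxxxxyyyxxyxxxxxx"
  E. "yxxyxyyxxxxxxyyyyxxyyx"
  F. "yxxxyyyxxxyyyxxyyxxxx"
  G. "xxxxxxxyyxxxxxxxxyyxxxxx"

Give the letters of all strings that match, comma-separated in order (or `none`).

A, B, C, D, F, G

A → match
B → match
C → match
D → match
E → no match
F → match
G → match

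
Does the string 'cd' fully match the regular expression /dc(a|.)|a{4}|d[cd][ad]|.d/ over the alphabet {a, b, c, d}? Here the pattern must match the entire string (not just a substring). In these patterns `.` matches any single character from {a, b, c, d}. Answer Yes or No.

Yes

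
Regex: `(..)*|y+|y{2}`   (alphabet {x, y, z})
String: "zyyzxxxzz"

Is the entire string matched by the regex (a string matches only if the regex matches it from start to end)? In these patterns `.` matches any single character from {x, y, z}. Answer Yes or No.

No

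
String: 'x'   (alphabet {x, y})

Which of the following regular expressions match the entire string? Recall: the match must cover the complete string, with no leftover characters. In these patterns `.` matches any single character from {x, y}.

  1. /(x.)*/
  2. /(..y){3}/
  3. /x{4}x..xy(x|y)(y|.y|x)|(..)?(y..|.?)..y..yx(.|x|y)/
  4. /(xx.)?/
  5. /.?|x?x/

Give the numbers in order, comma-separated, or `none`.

1 → no match
2 → no match — must end with 'y'
3 → no match
4 → no match
5 → match

5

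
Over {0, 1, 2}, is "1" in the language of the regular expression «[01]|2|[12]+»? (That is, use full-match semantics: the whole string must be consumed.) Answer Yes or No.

Yes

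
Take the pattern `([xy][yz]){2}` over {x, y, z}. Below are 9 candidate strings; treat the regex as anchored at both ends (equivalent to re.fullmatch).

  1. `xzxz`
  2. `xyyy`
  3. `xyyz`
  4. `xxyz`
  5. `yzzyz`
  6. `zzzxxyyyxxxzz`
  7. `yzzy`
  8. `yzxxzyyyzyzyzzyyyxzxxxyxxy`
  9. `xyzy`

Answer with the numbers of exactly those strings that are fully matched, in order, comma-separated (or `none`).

1 → match
2 → match
3 → match
4 → no match
5 → no match
6 → no match
7 → no match
8 → no match
9 → no match

1, 2, 3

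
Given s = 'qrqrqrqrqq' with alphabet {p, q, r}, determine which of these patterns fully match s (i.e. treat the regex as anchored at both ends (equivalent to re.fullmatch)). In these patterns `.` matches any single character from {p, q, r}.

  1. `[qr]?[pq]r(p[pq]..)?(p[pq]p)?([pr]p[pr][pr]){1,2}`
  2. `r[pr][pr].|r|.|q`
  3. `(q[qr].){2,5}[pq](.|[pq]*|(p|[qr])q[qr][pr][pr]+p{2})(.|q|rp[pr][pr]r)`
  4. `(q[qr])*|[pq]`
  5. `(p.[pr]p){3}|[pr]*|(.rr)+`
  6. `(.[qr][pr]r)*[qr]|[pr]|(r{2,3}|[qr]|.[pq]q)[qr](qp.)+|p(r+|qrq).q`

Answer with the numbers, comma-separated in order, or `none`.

4

1 → no match
2 → no match
3 → no match
4 → match
5 → no match
6 → no match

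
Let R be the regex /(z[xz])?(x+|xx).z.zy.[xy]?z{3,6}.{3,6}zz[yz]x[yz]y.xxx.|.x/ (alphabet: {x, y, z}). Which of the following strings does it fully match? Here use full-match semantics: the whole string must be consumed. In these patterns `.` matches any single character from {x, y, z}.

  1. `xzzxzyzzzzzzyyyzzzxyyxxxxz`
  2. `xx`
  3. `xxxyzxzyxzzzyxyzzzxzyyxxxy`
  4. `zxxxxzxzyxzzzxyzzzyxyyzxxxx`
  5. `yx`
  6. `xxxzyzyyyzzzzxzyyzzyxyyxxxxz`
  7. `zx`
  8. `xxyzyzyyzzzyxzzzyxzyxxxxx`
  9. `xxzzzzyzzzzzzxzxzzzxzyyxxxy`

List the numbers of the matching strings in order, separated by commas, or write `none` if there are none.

1, 2, 3, 4, 5, 6, 7, 8, 9

1 → match
2 → match
3 → match
4 → match
5 → match
6 → match
7 → match
8 → match
9 → match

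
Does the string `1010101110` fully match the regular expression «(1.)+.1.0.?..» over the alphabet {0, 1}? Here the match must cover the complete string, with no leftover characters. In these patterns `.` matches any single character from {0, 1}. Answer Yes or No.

No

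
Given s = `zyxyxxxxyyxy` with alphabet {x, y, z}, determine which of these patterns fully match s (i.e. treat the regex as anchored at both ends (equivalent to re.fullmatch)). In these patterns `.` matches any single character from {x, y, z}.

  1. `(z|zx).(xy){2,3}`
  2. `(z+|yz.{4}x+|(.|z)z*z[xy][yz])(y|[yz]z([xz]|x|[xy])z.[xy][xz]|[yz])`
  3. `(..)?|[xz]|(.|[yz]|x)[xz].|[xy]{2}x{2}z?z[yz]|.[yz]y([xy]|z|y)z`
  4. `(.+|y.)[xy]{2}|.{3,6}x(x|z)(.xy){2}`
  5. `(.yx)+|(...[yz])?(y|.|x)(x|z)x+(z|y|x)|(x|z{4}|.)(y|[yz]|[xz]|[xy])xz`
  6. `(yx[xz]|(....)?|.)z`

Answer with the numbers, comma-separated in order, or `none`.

4

1 → no match
2 → no match
3 → no match
4 → match
5 → no match
6 → no match — must end with `z`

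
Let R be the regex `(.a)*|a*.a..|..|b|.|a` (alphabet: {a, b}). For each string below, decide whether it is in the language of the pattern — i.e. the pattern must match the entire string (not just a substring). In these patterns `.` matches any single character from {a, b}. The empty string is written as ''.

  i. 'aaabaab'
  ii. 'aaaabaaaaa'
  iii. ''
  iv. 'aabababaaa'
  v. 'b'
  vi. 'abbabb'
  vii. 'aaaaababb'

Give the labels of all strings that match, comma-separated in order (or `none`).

i, ii, iii, iv, v, vii

i → match
ii → match
iii → match
iv → match
v → match
vi → no match
vii → match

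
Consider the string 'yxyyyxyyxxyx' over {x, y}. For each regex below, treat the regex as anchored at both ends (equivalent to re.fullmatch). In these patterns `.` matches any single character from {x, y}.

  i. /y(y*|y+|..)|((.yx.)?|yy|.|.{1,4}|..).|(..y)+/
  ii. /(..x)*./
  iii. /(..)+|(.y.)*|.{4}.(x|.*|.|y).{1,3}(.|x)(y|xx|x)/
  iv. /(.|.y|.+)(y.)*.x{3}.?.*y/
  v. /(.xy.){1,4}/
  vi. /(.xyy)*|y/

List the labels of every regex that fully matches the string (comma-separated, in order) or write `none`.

i → no match
ii → no match
iii → match
iv → no match — must end with 'y'
v → match
vi → no match

iii, v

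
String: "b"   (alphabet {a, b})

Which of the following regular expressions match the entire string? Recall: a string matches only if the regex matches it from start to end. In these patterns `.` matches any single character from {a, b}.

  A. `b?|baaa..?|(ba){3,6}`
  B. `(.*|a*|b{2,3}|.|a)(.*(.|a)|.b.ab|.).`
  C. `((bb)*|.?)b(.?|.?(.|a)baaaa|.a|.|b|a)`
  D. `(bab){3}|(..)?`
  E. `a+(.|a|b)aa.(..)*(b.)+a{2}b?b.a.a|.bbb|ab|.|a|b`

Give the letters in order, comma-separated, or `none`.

A → match
B → no match
C → match
D → no match
E → match

A, C, E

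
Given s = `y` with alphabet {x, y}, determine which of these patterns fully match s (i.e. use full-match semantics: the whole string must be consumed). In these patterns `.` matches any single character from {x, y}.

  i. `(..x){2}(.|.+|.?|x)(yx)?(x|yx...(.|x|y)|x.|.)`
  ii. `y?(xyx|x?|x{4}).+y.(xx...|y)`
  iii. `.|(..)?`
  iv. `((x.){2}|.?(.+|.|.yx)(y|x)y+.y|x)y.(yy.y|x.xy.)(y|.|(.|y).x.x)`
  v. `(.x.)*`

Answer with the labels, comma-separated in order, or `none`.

iii

i → no match
ii → no match
iii → match
iv → no match
v → no match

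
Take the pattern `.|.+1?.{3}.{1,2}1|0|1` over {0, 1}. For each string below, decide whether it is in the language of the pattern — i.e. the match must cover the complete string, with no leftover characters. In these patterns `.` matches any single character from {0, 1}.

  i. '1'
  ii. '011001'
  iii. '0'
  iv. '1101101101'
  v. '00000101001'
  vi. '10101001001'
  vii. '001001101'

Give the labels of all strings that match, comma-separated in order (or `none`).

i, ii, iii, iv, v, vi, vii

i. '1' → match
ii. '011001' → match
iii. '0' → match
iv. '1101101101' → match
v. '00000101001' → match
vi. '10101001001' → match
vii. '001001101' → match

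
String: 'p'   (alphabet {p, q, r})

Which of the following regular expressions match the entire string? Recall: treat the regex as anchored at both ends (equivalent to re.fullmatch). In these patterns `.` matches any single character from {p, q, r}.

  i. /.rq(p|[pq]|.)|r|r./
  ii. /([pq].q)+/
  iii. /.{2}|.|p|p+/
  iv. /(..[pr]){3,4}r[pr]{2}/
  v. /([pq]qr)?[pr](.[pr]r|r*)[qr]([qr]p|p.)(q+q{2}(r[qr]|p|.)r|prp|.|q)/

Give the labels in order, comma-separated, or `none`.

i → no match
ii → no match — must end with 'q'
iii → match
iv → no match
v → no match

iii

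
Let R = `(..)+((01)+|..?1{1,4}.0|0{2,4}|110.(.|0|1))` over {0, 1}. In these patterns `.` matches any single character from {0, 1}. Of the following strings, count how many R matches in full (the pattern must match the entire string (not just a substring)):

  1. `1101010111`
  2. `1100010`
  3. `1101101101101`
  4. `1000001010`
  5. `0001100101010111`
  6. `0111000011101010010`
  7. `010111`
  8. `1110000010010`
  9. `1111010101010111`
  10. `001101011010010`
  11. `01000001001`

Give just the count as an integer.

1. `1101010111` → no match
2. `1100010` → no match
3 → no match
4. `1000001010` → no match
5 → no match
6 → no match
7. `010111` → no match
8 → no match
9 → no match
10 → no match
11. `01000001001` → no match
Total matched: 0

0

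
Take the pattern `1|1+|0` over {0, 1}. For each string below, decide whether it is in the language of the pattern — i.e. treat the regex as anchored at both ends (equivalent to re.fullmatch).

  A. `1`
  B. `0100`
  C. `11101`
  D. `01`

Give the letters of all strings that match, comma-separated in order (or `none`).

A → match
B → no match
C → no match
D → no match

A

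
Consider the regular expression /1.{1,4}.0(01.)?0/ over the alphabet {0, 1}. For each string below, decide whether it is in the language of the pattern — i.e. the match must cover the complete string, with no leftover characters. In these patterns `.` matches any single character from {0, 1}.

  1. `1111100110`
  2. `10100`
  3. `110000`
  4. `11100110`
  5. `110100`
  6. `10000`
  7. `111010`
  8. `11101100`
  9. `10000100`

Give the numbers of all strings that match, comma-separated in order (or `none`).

1, 2, 3, 4, 5, 6, 8, 9

1 → match
2 → match
3 → match
4 → match
5 → match
6 → match
7 → no match
8 → match
9 → match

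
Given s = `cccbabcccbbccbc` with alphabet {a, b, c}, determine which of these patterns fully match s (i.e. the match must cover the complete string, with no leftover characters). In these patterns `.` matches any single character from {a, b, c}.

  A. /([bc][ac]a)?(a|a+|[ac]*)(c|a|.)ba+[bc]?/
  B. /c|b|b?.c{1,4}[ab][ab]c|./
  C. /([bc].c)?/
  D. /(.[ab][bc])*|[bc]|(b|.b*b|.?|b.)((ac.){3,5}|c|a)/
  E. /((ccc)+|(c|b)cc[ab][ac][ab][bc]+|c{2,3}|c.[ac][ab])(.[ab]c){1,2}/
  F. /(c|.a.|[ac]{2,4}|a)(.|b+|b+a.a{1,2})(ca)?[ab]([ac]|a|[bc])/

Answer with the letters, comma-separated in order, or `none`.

E

A → no match
B → no match
C → no match
D → no match
E → match
F → no match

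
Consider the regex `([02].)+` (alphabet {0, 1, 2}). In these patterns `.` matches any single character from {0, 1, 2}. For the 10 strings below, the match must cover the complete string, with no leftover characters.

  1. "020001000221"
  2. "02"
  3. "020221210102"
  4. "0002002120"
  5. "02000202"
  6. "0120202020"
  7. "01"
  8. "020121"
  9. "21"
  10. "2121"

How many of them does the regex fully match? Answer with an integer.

10

1. "020001000221" → match
2. "02" → match
3. "020221210102" → match
4. "0002002120" → match
5. "02000202" → match
6. "0120202020" → match
7. "01" → match
8. "020121" → match
9. "21" → match
10. "2121" → match
Total matched: 10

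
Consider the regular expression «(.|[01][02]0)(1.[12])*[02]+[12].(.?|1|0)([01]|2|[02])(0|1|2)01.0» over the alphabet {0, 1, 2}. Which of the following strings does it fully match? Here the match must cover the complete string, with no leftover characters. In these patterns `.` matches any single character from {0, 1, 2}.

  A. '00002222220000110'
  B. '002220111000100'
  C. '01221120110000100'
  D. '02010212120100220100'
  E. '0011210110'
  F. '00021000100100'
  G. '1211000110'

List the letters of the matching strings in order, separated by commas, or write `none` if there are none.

A, B, C, D, E, G

A → match
B → match
C → match
D → match
E → match
F → no match
G → match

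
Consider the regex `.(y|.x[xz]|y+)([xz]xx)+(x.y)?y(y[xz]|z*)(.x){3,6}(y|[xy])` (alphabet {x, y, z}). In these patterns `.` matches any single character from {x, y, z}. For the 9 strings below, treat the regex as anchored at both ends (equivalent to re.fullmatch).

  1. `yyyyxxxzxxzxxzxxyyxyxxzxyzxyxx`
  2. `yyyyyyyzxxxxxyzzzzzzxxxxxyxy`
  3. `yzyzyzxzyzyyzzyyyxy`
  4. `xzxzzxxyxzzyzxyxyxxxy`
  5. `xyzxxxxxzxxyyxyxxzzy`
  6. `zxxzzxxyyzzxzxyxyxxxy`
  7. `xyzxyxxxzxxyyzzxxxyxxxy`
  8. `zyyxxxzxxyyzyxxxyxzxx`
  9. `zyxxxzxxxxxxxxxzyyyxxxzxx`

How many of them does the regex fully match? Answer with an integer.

1 → no match
2 → match
3 → no match
4 → no match
5 → no match
6 → match
7 → no match
8 → match
9 → match
Total matched: 4

4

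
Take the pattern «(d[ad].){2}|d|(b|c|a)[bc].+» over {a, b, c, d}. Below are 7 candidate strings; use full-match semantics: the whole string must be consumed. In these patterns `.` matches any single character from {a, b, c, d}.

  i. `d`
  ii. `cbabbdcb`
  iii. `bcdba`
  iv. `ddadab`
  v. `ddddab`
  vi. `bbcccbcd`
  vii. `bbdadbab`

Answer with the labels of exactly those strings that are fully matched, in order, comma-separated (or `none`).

i → match
ii → match
iii → match
iv → match
v → match
vi → match
vii → match

i, ii, iii, iv, v, vi, vii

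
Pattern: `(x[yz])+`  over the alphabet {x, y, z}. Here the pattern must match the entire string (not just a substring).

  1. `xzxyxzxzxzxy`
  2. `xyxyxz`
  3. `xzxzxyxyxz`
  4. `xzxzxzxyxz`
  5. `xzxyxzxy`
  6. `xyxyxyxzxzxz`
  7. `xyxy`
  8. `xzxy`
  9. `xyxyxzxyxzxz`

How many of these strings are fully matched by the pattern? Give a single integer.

1 → match
2 → match
3 → match
4 → match
5 → match
6 → match
7 → match
8 → match
9 → match
Total matched: 9

9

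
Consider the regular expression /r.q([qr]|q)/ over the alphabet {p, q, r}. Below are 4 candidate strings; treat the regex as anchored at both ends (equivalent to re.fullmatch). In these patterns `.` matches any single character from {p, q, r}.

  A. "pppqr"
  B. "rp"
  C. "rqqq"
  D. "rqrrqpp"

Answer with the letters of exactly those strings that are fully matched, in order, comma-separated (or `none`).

C

A → no match — must start with "r"
B → no match
C → match
D → no match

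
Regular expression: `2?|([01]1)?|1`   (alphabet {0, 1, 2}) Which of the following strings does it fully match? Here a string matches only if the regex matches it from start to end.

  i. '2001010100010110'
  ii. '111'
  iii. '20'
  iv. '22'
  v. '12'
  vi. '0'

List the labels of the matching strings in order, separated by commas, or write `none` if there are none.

i → no match
ii. '111' → no match
iii. '20' → no match
iv. '22' → no match
v. '12' → no match
vi. '0' → no match

none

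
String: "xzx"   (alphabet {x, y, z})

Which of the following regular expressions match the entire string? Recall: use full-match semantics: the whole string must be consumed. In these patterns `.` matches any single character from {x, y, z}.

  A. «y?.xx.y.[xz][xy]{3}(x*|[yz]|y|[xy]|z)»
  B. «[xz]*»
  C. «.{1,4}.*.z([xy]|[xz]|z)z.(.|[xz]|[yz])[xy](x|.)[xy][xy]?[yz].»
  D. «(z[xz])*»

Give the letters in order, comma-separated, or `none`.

A → no match
B → match
C → no match
D → no match

B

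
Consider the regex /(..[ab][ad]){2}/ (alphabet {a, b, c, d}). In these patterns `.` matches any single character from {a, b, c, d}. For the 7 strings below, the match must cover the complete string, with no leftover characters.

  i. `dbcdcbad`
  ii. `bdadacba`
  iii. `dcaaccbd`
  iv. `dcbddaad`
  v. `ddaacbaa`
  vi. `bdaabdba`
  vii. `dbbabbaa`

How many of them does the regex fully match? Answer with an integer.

6

i → no match
ii → match
iii → match
iv → match
v → match
vi → match
vii → match
Total matched: 6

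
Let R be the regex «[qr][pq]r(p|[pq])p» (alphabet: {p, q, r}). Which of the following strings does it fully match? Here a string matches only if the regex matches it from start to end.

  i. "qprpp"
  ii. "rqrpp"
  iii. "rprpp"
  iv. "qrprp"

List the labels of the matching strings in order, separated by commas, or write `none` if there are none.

i. "qprpp" → match
ii. "rqrpp" → match
iii. "rprpp" → match
iv. "qrprp" → no match

i, ii, iii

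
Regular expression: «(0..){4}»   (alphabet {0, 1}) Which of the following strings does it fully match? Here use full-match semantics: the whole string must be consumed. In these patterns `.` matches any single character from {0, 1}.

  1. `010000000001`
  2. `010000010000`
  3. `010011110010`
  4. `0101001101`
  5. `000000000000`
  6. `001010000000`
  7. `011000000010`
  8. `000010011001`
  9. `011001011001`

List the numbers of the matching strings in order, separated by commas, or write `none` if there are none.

1 → match
2 → match
3 → no match
4 → no match
5 → match
6 → match
7 → match
8 → match
9 → match

1, 2, 5, 6, 7, 8, 9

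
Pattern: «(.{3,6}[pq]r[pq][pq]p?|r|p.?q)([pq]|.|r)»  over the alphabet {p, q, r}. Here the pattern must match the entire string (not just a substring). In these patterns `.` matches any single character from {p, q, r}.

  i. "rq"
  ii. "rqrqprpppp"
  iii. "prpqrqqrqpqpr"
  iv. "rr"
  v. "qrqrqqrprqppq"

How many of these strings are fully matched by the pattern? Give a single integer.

i. "rq" → match
ii. "rqrqprpppp" → match
iii → no match
iv. "rr" → match
v → no match
Total matched: 3

3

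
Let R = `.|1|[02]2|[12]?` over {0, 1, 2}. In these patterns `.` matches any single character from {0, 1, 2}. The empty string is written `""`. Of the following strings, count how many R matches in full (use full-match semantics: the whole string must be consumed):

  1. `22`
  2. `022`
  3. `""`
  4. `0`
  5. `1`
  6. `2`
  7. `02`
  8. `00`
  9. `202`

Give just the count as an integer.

6

1 → match
2 → no match
3 → match
4 → match
5 → match
6 → match
7 → match
8 → no match
9 → no match
Total matched: 6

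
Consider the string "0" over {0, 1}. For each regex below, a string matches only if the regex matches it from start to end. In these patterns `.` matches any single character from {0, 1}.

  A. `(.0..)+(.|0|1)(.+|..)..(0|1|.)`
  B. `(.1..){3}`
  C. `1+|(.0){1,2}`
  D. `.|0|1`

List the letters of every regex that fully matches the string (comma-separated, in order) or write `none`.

A → no match
B → no match
C → no match
D → match

D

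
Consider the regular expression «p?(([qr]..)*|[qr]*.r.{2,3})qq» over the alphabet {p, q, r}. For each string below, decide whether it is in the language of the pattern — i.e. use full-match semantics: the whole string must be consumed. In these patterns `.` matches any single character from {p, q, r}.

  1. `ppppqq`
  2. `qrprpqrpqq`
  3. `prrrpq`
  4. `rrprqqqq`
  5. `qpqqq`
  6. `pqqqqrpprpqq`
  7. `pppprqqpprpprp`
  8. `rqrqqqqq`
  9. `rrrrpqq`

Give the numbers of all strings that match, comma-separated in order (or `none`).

4, 5, 8, 9

1 → no match
2 → no match
3 → no match — must end with `qq`
4 → match
5 → match
6 → no match
7 → no match — must end with `qq`
8 → match
9 → match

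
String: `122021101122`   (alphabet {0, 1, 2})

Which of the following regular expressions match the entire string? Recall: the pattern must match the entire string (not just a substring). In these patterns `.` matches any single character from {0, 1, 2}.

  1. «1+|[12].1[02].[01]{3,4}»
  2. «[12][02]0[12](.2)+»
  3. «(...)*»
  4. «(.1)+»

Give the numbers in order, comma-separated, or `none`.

1 → no match
2 → no match
3 → match
4 → no match — must end with `1`

3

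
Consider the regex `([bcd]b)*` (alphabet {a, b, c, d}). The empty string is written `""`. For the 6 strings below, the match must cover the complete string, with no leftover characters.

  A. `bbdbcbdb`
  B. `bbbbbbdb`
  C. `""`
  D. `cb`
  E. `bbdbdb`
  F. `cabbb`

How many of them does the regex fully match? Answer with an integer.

5

A. `bbdbcbdb` → match
B. `bbbbbbdb` → match
C. `""` → match
D. `cb` → match
E. `bbdbdb` → match
F. `cabbb` → no match
Total matched: 5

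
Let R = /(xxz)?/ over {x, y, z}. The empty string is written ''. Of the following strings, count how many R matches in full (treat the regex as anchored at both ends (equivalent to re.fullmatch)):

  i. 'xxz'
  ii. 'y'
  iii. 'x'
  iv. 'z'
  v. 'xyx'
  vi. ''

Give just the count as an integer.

2

i → match
ii → no match
iii → no match
iv → no match
v → no match
vi → match
Total matched: 2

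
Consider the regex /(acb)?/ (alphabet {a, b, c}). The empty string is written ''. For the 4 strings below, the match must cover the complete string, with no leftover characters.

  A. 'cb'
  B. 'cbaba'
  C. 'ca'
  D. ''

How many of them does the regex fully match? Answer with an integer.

1

A → no match
B → no match
C → no match
D → match
Total matched: 1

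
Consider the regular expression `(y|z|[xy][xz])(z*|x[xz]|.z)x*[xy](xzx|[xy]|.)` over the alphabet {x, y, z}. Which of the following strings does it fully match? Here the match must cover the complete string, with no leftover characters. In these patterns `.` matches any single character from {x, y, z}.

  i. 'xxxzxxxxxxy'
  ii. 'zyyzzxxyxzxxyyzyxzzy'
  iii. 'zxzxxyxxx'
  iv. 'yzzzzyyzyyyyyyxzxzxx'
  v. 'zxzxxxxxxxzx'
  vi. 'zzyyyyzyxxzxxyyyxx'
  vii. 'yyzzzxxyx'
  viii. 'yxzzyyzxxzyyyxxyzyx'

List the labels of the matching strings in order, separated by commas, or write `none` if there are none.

i, v

i → match
ii → no match
iii → no match
iv → no match
v → match
vi → no match
vii → no match
viii → no match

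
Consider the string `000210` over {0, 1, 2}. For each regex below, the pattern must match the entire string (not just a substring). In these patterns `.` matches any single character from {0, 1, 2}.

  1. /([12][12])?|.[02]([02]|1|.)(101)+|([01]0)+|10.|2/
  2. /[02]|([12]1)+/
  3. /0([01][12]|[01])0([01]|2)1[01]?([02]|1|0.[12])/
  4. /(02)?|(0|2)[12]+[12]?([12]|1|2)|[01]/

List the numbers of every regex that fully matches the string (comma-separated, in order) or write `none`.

1 → no match
2 → no match
3 → match
4 → no match

3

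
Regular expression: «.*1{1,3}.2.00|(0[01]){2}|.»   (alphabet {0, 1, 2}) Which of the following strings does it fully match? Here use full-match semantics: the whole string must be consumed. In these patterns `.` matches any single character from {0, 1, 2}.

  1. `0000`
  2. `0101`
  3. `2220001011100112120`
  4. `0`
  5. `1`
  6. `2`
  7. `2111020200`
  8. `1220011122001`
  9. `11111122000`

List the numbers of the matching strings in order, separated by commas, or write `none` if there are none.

1, 2, 4, 5, 6, 9

1 → match
2 → match
3 → no match
4 → match
5 → match
6 → match
7 → no match
8 → no match
9 → match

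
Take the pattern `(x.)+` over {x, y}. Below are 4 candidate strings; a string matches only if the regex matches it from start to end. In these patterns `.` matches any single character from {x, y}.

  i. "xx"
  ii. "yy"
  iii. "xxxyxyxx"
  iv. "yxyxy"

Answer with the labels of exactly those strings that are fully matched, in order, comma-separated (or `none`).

i → match
ii → no match — must start with "x"
iii → match
iv → no match — must start with "x"

i, iii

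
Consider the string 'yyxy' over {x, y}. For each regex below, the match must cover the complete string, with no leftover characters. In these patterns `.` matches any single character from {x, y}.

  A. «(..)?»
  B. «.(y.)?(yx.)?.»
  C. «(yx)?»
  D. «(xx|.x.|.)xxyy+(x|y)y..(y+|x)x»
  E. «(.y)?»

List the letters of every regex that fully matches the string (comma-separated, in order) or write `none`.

A → no match
B → match
C → no match
D → no match — must end with 'x'
E → no match

B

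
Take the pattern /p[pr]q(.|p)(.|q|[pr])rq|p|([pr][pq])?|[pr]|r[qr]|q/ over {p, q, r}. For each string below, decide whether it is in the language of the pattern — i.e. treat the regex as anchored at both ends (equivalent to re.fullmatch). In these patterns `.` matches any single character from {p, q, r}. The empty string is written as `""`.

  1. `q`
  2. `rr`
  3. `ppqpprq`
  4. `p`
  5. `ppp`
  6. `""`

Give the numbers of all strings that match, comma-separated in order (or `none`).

1 → match
2 → match
3 → match
4 → match
5 → no match
6 → match

1, 2, 3, 4, 6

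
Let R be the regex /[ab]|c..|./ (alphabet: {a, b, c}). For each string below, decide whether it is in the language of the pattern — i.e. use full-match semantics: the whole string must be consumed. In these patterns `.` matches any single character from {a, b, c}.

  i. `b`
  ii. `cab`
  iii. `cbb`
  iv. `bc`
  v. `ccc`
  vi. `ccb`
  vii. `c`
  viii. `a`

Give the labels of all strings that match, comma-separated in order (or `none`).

i, ii, iii, v, vi, vii, viii

i → match
ii → match
iii → match
iv → no match
v → match
vi → match
vii → match
viii → match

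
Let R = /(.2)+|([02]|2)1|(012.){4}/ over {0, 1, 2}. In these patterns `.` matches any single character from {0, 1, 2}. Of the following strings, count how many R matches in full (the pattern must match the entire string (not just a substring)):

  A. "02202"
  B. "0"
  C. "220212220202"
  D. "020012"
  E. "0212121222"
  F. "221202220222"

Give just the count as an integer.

3

A → no match
B → no match
C → match
D → no match
E → match
F → match
Total matched: 3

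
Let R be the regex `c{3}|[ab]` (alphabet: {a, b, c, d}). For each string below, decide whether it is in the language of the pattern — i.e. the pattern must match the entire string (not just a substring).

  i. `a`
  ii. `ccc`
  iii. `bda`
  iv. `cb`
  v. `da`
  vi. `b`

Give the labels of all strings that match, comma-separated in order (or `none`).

i, ii, vi

i → match
ii → match
iii → no match
iv → no match
v → no match
vi → match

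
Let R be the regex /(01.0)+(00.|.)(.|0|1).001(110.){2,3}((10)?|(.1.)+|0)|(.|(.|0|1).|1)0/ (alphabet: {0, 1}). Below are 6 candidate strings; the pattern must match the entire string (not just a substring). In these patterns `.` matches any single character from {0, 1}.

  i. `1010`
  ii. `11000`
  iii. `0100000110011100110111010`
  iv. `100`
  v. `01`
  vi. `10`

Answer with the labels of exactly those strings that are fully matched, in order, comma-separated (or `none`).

i → no match
ii → no match
iii → match
iv → match
v → no match
vi → match

iii, iv, vi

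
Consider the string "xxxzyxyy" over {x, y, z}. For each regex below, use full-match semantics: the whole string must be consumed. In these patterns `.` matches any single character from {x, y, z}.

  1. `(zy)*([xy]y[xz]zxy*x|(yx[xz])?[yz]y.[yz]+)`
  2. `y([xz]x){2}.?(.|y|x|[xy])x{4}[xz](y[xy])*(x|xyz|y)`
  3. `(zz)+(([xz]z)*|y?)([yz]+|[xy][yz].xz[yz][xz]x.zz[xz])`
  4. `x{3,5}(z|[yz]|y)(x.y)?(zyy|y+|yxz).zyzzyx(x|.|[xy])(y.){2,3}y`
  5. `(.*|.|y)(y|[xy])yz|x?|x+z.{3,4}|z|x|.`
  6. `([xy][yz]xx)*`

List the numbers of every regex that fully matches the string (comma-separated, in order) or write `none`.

1 → no match
2 → no match — must start with "y"
3 → no match — must start with "zz"
4 → no match
5 → match
6 → no match

5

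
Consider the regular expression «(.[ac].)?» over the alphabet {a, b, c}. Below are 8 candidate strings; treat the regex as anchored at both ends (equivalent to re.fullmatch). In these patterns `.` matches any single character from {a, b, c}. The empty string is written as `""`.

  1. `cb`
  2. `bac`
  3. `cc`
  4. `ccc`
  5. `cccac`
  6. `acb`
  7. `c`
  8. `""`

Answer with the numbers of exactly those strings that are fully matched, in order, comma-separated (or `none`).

2, 4, 6, 8

1. `cb` → no match
2. `bac` → match
3. `cc` → no match
4. `ccc` → match
5. `cccac` → no match
6. `acb` → match
7. `c` → no match
8. `""` → match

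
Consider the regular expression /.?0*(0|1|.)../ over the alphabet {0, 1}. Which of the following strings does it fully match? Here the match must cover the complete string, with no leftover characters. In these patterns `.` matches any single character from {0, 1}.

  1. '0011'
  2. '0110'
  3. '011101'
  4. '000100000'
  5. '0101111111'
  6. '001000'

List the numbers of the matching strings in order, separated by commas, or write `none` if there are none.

1 → match
2 → match
3 → no match
4 → no match
5 → no match
6 → no match

1, 2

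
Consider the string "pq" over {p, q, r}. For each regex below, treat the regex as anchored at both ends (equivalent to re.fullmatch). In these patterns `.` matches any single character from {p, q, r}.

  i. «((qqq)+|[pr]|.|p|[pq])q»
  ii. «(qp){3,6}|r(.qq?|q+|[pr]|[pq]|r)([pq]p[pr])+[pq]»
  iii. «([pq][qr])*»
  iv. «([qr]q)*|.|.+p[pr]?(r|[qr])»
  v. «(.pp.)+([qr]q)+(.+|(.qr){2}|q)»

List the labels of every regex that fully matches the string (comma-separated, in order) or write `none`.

i, iii

i → match
ii → no match
iii → match
iv → no match
v → no match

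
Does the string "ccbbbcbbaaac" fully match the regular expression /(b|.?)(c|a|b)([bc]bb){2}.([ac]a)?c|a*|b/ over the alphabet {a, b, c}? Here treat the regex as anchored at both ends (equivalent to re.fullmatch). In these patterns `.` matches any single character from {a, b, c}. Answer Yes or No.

Yes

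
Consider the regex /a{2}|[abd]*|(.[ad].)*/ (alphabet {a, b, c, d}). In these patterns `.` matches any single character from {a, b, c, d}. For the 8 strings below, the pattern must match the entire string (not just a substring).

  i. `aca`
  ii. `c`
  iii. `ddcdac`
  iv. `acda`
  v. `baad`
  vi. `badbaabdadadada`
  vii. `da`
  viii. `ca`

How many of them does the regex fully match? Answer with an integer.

i → no match
ii → no match
iii → match
iv → no match
v → match
vi → match
vii → match
viii → no match
Total matched: 4

4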